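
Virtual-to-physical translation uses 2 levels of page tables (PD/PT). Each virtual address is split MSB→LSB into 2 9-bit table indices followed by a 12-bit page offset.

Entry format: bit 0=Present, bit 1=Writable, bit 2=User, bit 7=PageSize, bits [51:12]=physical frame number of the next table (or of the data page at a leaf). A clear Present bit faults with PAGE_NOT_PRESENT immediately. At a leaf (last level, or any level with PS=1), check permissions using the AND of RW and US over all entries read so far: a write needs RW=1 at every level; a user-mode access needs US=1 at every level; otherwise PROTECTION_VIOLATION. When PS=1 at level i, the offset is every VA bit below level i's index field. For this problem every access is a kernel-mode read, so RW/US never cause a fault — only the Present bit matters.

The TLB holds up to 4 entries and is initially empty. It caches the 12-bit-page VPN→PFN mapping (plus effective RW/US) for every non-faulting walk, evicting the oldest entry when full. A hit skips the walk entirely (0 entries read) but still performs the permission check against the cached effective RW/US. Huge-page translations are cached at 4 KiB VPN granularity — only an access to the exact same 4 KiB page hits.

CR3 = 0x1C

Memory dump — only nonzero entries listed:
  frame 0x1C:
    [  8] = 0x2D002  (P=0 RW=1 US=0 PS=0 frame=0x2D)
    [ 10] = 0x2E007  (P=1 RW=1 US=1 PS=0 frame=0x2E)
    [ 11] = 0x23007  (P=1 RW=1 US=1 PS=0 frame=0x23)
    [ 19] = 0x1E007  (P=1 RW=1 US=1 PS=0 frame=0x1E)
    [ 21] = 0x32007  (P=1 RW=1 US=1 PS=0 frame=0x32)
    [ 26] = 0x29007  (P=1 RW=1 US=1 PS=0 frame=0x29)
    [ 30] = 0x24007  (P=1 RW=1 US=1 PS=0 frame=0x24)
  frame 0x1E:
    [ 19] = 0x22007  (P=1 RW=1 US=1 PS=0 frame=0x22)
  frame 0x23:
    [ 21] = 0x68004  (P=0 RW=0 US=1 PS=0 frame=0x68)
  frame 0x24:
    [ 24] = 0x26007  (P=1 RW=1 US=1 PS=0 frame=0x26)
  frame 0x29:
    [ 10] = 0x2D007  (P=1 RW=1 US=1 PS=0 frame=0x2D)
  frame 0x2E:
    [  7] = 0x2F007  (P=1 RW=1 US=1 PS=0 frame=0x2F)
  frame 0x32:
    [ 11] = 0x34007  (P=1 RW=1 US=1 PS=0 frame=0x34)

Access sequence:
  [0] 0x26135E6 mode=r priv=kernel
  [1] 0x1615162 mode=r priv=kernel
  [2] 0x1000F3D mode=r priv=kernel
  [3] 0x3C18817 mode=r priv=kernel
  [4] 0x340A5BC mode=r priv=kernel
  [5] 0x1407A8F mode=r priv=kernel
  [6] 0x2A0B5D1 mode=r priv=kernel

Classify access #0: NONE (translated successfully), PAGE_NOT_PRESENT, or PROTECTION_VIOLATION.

Walk each access:
#0 VA=0x26135E6 (r,kernel):
  [0] read 0x1C idx=19: raw=0x1E007 flags P=1 W=1 U=1 S=0
  [1] read 0x1E idx=19: raw=0x22007 flags P=1 W=1 U=1 S=0
  ✓ 0x225E6  — 2 lookups
#1 VA=0x1615162 (r,kernel):
  [0] read 0x1C idx=11: raw=0x23007 flags P=1 W=1 U=1 S=0
  [1] read 0x23 idx=21: raw=0x68004 flags P=0 W=0 U=1 S=0
  ✗ PAGE_NOT_PRESENT  [2 reads]
#2 VA=0x1000F3D (r,kernel):
  [0] read 0x1C idx=8: raw=0x2D002 flags P=0 W=1 U=0 S=0
  ✗ PAGE_NOT_PRESENT  [1 reads]
#3 VA=0x3C18817 (r,kernel):
  [0] read 0x1C idx=30: raw=0x24007 flags P=1 W=1 U=1 S=0
  [1] read 0x24 idx=24: raw=0x26007 flags P=1 W=1 U=1 S=0
  ✓ 0x26817  — 2 lookups
#4 VA=0x340A5BC (r,kernel):
  [0] read 0x1C idx=26: raw=0x29007 flags P=1 W=1 U=1 S=0
  [1] read 0x29 idx=10: raw=0x2D007 flags P=1 W=1 U=1 S=0
  ✓ 0x2D5BC  — 2 lookups
#5 VA=0x1407A8F (r,kernel):
  [0] read 0x1C idx=10: raw=0x2E007 flags P=1 W=1 U=1 S=0
  [1] read 0x2E idx=7: raw=0x2F007 flags P=1 W=1 U=1 S=0
  ✓ 0x2FA8F  — 2 lookups
#6 VA=0x2A0B5D1 (r,kernel):
  [0] read 0x1C idx=21: raw=0x32007 flags P=1 W=1 U=1 S=0
  [1] read 0x32 idx=11: raw=0x34007 flags P=1 W=1 U=1 S=0
  ✓ 0x345D1  — 2 lookups

Access #0 fault: NONE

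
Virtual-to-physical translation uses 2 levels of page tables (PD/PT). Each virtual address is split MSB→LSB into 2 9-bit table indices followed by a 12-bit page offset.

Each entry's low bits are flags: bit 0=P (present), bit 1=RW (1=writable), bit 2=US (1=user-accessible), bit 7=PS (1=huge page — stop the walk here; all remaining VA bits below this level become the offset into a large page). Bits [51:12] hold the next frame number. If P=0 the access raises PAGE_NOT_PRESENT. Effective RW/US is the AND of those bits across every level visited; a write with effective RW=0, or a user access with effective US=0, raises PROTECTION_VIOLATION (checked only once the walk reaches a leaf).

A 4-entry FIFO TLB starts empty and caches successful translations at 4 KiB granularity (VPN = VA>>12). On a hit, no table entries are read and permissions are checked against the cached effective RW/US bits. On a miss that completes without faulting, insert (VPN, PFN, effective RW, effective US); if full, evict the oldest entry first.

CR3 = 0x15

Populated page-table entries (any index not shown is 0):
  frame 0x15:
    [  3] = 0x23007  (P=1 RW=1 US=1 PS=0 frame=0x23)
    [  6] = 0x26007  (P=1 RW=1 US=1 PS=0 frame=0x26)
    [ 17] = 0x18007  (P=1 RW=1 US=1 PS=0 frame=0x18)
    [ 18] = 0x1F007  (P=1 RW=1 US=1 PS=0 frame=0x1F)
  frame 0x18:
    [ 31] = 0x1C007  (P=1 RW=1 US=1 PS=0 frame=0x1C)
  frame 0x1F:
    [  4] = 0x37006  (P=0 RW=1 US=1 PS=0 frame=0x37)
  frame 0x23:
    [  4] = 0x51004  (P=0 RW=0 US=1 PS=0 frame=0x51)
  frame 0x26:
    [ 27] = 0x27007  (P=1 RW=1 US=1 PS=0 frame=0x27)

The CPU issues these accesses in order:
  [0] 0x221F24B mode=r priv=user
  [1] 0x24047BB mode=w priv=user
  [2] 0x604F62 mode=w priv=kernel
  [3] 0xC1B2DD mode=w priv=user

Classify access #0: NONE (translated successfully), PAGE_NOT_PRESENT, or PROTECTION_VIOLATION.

Trace:
#0 VA=0x221F24B (r,user):
  L0: frame=0x15 idx=17 entry=0x18007 [P=1 RW=1 US=1 PS=0]
  L1: frame=0x18 idx=31 entry=0x1C007 [P=1 RW=1 US=1 PS=0]
  ⇒ phys 0x1C24B  [2 reads]
#1 VA=0x24047BB (w,user):
  L0: frame=0x15 idx=18 entry=0x1F007 [P=1 RW=1 US=1 PS=0]
  L1: frame=0x1F idx=4 entry=0x37006 [P=0 RW=1 US=1 PS=0]
  ⇒ fault: PAGE_NOT_PRESENT  — 2 lookups
#2 VA=0x604F62 (w,kernel):
  L0: frame=0x15 idx=3 entry=0x23007 [P=1 RW=1 US=1 PS=0]
  L1: frame=0x23 idx=4 entry=0x51004 [P=0 RW=0 US=1 PS=0]
  ⇒ fault: PAGE_NOT_PRESENT  — 2 lookups
#3 VA=0xC1B2DD (w,user):
  L0: frame=0x15 idx=6 entry=0x26007 [P=1 RW=1 US=1 PS=0]
  L1: frame=0x26 idx=27 entry=0x27007 [P=1 RW=1 US=1 PS=0]
  ⇒ phys 0x272DD  [2 reads]

Access #0 fault: NONE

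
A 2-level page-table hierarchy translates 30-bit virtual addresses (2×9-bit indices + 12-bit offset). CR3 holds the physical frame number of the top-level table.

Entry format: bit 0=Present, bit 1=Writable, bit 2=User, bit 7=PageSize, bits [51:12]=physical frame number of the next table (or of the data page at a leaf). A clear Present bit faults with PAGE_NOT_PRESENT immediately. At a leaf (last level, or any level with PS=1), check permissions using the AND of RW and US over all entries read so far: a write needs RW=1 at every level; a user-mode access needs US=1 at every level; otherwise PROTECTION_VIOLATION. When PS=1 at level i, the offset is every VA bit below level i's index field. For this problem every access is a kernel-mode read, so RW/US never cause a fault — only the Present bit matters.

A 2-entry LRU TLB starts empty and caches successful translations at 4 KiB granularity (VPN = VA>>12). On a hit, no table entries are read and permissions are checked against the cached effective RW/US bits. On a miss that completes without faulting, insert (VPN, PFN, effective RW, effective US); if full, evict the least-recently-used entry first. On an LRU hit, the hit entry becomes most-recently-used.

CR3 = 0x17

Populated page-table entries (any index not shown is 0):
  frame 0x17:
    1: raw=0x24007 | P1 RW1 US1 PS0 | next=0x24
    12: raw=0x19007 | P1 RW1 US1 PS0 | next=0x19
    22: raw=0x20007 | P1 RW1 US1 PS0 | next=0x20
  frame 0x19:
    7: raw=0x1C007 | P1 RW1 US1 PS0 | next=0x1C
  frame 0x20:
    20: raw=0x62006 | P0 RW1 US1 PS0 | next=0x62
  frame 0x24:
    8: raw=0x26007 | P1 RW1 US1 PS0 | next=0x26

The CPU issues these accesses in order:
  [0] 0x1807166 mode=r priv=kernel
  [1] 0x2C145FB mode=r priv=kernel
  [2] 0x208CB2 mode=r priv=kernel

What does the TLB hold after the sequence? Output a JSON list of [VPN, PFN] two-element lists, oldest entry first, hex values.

Walk each access:
#0 VA=0x1807166 (r,kernel):
  L0: frame=0x17 idx=12 entry=0x19007 [P=1 RW=1 US=1 PS=0]
  L1: frame=0x19 idx=7 entry=0x1C007 [P=1 RW=1 US=1 PS=0]
  ✓ 0x1C166  — 2 lookups
#1 VA=0x2C145FB (r,kernel):
  L0: frame=0x17 idx=22 entry=0x20007 [P=1 RW=1 US=1 PS=0]
  L1: frame=0x20 idx=20 entry=0x62006 [P=0 RW=1 US=1 PS=0]
  → PAGE_NOT_PRESENT  (2 entries read)
#2 VA=0x208CB2 (r,kernel):
  L0: frame=0x17 idx=1 entry=0x24007 [P=1 RW=1 US=1 PS=0]
  L1: frame=0x24 idx=8 entry=0x26007 [P=1 RW=1 US=1 PS=0]
  ✓ 0x26CB2  — 2 lookups

TLB: [["0x1807", "0x1C"], ["0x208", "0x26"]]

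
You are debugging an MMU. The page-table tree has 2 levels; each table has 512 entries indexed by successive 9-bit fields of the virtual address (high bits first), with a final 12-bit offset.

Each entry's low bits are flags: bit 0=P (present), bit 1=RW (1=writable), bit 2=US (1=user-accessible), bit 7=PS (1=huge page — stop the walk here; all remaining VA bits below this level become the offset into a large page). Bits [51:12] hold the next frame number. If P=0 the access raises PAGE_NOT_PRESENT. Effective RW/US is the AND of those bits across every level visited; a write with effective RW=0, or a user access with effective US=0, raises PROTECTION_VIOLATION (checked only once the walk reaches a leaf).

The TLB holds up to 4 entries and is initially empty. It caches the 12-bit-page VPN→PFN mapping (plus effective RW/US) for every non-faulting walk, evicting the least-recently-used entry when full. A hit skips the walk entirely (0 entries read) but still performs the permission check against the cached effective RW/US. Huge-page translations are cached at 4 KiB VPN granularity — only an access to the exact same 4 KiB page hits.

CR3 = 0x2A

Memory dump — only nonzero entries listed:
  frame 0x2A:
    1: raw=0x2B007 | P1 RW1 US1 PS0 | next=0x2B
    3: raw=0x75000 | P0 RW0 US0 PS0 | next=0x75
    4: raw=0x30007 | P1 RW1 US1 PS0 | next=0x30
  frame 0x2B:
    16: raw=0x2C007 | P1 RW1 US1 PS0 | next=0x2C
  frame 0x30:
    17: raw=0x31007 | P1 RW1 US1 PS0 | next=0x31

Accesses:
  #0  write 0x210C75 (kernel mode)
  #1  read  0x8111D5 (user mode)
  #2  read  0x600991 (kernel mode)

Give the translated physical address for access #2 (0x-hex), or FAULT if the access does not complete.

Walk each access:
#0 VA=0x210C75 (w,kernel):
  L0 @0x2A[1] → 0x2B007  P=1,RW=1,US=1,PS=0
  L1 @0x2B[16] → 0x2C007  P=1,RW=1,US=1,PS=0
  ✓ 0x2CC75  — 2 lookups
#1 VA=0x8111D5 (r,user):
  L0 @0x2A[4] → 0x30007  P=1,RW=1,US=1,PS=0
  L1 @0x30[17] → 0x31007  P=1,RW=1,US=1,PS=0
  ✓ 0x311D5  — 2 lookups
#2 VA=0x600991 (r,kernel):
  L0 @0x2A[3] → 0x75000  P=0,RW=0,US=0,PS=0
  ✗ PAGE_NOT_PRESENT  [1 reads]

Access #2 PA: FAULT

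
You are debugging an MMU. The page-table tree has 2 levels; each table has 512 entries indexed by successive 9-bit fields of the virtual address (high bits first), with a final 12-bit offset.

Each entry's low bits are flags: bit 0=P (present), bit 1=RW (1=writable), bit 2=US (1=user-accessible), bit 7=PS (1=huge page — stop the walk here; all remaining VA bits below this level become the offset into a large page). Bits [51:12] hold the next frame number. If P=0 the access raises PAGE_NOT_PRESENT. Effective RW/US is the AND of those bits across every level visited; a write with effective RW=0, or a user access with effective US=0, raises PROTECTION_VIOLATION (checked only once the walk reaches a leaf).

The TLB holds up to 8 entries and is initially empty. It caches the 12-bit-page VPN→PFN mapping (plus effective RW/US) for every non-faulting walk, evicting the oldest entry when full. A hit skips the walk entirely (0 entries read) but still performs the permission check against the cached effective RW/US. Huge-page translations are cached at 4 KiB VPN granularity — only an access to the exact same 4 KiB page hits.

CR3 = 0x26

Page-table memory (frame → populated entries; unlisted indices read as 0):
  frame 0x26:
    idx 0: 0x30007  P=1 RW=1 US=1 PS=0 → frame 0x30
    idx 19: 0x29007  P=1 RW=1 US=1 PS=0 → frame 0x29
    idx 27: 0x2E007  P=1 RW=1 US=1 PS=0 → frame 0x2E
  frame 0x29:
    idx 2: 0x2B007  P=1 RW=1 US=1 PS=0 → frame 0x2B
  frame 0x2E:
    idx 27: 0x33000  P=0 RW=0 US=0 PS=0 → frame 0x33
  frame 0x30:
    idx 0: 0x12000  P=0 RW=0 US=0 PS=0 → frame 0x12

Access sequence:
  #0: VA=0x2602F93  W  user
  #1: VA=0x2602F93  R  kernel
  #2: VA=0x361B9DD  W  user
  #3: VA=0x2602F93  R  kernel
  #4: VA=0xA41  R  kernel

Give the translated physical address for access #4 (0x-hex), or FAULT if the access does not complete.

Walk each access:
#0 VA=0x2602F93 (w,user):
  [0] read 0x26 idx=19: raw=0x29007 flags P=1 W=1 U=1 S=0
  [1] read 0x29 idx=2: raw=0x2B007 flags P=1 W=1 U=1 S=0
  → PA=0x2BF93  (2 entries read)
#1 VA=0x2602F93 (r,kernel):
  TLB hit vpn=0x2602 → PA=0x2BF93
#2 VA=0x361B9DD (w,user):
  [0] read 0x26 idx=27: raw=0x2E007 flags P=1 W=1 U=1 S=0
  [1] read 0x2E idx=27: raw=0x33000 flags P=0 W=0 U=0 S=0
  ✗ PAGE_NOT_PRESENT  [2 reads]
#3 VA=0x2602F93 (r,kernel):
  TLB hit vpn=0x2602 → PA=0x2BF93
#4 VA=0xA41 (r,kernel):
  [0] read 0x26 idx=0: raw=0x30007 flags P=1 W=1 U=1 S=0
  [1] read 0x30 idx=0: raw=0x12000 flags P=0 W=0 U=0 S=0
  ✗ PAGE_NOT_PRESENT  [2 reads]

Access #4 PA: FAULT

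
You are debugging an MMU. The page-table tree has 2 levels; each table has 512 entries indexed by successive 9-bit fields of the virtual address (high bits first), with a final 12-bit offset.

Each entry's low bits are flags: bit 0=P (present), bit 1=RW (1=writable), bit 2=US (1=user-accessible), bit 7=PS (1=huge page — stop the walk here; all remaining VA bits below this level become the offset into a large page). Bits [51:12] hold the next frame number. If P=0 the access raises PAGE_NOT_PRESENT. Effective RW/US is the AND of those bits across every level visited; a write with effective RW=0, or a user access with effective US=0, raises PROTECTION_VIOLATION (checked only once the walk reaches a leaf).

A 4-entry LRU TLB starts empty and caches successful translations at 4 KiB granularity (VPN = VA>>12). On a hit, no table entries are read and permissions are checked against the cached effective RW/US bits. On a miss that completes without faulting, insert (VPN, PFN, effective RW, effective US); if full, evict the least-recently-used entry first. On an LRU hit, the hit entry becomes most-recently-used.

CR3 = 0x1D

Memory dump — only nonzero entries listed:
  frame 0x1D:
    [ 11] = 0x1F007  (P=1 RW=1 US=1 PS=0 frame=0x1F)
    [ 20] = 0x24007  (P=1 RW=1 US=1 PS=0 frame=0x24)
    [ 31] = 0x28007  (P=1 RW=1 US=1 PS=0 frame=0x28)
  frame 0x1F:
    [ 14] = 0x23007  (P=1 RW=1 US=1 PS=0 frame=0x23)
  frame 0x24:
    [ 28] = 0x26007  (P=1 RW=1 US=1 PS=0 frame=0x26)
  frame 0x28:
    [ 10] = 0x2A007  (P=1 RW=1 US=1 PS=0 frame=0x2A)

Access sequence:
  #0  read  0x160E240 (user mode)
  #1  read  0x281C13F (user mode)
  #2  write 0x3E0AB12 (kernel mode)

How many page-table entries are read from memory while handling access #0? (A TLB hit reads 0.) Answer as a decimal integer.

Walk each access:
#0 VA=0x160E240 (r,user):
  lvl0: tbl 0x1D, slot 11 ⇒ 0x1F007 (P1/RW1/US1/PS0)
  lvl1: tbl 0x1F, slot 14 ⇒ 0x23007 (P1/RW1/US1/PS0)
  → PA=0x23240  (2 entries read)
#1 VA=0x281C13F (r,user):
  lvl0: tbl 0x1D, slot 20 ⇒ 0x24007 (P1/RW1/US1/PS0)
  lvl1: tbl 0x24, slot 28 ⇒ 0x26007 (P1/RW1/US1/PS0)
  → PA=0x2613F  (2 entries read)
#2 VA=0x3E0AB12 (w,kernel):
  lvl0: tbl 0x1D, slot 31 ⇒ 0x28007 (P1/RW1/US1/PS0)
  lvl1: tbl 0x28, slot 10 ⇒ 0x2A007 (P1/RW1/US1/PS0)
  → PA=0x2AB12  (2 entries read)

Entries read for #0: 2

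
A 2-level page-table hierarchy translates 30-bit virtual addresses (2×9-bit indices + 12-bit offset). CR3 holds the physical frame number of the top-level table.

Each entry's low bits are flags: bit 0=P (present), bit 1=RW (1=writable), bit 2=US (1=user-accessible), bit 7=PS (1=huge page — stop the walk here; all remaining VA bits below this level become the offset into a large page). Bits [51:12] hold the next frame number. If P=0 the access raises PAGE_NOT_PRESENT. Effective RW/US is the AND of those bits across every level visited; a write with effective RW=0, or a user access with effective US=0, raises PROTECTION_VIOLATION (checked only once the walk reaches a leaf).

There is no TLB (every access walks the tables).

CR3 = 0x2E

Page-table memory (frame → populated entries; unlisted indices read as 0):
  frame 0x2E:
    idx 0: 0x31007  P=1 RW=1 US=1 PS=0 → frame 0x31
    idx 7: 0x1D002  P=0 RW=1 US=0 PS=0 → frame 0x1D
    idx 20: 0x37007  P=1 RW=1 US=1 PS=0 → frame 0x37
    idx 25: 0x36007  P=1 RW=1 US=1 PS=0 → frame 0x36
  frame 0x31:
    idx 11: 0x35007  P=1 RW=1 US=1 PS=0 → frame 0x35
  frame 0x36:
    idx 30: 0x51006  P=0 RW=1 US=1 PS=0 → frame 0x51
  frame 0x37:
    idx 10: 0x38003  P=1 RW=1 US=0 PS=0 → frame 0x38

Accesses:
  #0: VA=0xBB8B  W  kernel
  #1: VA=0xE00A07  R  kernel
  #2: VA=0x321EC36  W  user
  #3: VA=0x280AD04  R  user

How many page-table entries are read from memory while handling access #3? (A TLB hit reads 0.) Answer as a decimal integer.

Trace:
#0 VA=0xBB8B (w,kernel):
  [0] read 0x2E idx=0: raw=0x31007 flags P=1 W=1 U=1 S=0
  [1] read 0x31 idx=11: raw=0x35007 flags P=1 W=1 U=1 S=0
  → PA=0x35B8B  (2 entries read)
#1 VA=0xE00A07 (r,kernel):
  [0] read 0x2E idx=7: raw=0x1D002 flags P=0 W=1 U=0 S=0
  ⇒ fault: PAGE_NOT_PRESENT  — 1 lookups
#2 VA=0x321EC36 (w,user):
  [0] read 0x2E idx=25: raw=0x36007 flags P=1 W=1 U=1 S=0
  [1] read 0x36 idx=30: raw=0x51006 flags P=0 W=1 U=1 S=0
  ⇒ fault: PAGE_NOT_PRESENT  — 2 lookups
#3 VA=0x280AD04 (r,user):
  [0] read 0x2E idx=20: raw=0x37007 flags P=1 W=1 U=1 S=0
  [1] read 0x37 idx=10: raw=0x38003 flags P=1 W=1 U=0 S=0
  ⇒ fault: PROTECTION_VIOLATION  — 2 lookups

Entries read for #3: 2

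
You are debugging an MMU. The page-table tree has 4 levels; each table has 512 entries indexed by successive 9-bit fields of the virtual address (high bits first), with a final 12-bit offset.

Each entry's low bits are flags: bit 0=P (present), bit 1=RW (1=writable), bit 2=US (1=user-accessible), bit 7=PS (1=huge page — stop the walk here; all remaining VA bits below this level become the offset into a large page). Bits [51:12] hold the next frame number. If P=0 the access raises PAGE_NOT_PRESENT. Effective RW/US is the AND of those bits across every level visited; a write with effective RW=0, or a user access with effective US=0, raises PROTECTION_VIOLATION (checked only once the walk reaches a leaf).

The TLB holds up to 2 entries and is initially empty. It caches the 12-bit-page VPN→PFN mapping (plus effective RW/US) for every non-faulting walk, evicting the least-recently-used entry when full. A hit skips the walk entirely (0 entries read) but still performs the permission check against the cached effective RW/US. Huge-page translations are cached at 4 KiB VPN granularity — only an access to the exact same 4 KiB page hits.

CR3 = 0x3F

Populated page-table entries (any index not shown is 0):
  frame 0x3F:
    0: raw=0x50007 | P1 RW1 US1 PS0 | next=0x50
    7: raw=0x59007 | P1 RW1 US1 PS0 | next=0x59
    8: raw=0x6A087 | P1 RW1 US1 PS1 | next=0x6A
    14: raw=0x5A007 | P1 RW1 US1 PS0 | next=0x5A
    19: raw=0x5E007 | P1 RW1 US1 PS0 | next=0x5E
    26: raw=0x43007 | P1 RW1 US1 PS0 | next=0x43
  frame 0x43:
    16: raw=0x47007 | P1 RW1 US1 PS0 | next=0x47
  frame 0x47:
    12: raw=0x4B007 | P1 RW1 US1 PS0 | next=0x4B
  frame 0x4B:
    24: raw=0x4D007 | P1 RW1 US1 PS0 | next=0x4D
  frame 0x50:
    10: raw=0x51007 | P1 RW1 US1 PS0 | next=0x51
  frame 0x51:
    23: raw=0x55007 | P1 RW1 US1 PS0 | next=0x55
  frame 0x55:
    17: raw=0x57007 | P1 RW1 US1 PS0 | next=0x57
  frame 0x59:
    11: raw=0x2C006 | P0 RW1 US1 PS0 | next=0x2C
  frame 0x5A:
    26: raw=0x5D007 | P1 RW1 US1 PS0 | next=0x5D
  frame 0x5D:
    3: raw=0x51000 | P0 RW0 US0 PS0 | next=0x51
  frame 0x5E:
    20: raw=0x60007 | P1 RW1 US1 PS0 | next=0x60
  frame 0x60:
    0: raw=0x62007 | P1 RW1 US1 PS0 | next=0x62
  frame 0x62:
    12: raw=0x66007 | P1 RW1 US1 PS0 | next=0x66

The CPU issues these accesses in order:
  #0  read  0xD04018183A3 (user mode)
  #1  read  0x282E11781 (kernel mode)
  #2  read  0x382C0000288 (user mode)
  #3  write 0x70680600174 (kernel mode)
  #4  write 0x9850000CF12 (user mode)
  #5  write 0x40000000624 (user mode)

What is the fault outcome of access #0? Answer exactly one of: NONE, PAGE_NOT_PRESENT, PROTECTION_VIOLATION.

Per-access translation:
#0 VA=0xD04018183A3 (r,user):
  [0] read 0x3F idx=26: raw=0x43007 flags P=1 W=1 U=1 S=0
  [1] read 0x43 idx=16: raw=0x47007 flags P=1 W=1 U=1 S=0
  [2] read 0x47 idx=12: raw=0x4B007 flags P=1 W=1 U=1 S=0
  [3] read 0x4B idx=24: raw=0x4D007 flags P=1 W=1 U=1 S=0
  → PA=0x4D3A3  (4 entries read)
#1 VA=0x282E11781 (r,kernel):
  [0] read 0x3F idx=0: raw=0x50007 flags P=1 W=1 U=1 S=0
  [1] read 0x50 idx=10: raw=0x51007 flags P=1 W=1 U=1 S=0
  [2] read 0x51 idx=23: raw=0x55007 flags P=1 W=1 U=1 S=0
  [3] read 0x55 idx=17: raw=0x57007 flags P=1 W=1 U=1 S=0
  → PA=0x57781  (4 entries read)
#2 VA=0x382C0000288 (r,user):
  [0] read 0x3F idx=7: raw=0x59007 flags P=1 W=1 U=1 S=0
  [1] read 0x59 idx=11: raw=0x2C006 flags P=0 W=1 U=1 S=0
  → PAGE_NOT_PRESENT  (2 entries read)
#3 VA=0x70680600174 (w,kernel):
  [0] read 0x3F idx=14: raw=0x5A007 flags P=1 W=1 U=1 S=0
  [1] read 0x5A idx=26: raw=0x5D007 flags P=1 W=1 U=1 S=0
  [2] read 0x5D idx=3: raw=0x51000 flags P=0 W=0 U=0 S=0
  → PAGE_NOT_PRESENT  (3 entries read)
#4 VA=0x9850000CF12 (w,user):
  [0] read 0x3F idx=19: raw=0x5E007 flags P=1 W=1 U=1 S=0
  [1] read 0x5E idx=20: raw=0x60007 flags P=1 W=1 U=1 S=0
  [2] read 0x60 idx=0: raw=0x62007 flags P=1 W=1 U=1 S=0
  [3] read 0x62 idx=12: raw=0x66007 flags P=1 W=1 U=1 S=0
  → PA=0x66F12  (4 entries read)
#5 VA=0x40000000624 (w,user):
  [0] read 0x3F idx=8: raw=0x6A087 flags P=1 W=1 U=1 S=1
  → PA=0x6A624 (huge @L0)  (1 entries read)

Access #0 fault: NONE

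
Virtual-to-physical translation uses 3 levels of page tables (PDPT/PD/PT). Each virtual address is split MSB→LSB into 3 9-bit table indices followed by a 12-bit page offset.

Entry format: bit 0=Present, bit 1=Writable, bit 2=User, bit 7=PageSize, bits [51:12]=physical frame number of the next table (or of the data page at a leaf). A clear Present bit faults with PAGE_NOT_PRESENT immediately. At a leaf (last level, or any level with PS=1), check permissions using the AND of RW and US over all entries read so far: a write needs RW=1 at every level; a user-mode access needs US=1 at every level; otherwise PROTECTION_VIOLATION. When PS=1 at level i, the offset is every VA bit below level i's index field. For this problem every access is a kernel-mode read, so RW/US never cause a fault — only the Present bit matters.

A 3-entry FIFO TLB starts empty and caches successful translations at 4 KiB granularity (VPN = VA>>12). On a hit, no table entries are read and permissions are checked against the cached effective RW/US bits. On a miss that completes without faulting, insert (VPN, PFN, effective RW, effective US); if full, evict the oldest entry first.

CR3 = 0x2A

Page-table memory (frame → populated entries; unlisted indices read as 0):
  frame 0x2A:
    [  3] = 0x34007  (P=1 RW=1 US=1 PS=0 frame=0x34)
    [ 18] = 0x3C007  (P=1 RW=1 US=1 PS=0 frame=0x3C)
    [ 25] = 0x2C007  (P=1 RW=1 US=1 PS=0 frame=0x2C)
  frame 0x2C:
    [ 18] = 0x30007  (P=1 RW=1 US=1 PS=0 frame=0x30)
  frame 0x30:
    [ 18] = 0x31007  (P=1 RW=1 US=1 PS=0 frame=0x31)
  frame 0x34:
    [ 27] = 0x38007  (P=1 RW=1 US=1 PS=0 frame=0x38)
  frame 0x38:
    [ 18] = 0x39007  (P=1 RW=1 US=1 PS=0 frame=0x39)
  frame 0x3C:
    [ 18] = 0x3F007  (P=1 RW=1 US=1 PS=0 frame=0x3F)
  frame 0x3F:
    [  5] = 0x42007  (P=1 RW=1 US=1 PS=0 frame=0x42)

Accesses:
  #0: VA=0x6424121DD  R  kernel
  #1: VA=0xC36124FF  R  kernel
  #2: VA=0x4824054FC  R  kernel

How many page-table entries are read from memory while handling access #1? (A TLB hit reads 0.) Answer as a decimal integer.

Per-access translation:
#0 VA=0x6424121DD (r,kernel):
  L0: frame=0x2A idx=25 entry=0x2C007 [P=1 RW=1 US=1 PS=0]
  L1: frame=0x2C idx=18 entry=0x30007 [P=1 RW=1 US=1 PS=0]
  L2: frame=0x30 idx=18 entry=0x31007 [P=1 RW=1 US=1 PS=0]
  ⇒ phys 0x311DD  [3 reads]
#1 VA=0xC36124FF (r,kernel):
  L0: frame=0x2A idx=3 entry=0x34007 [P=1 RW=1 US=1 PS=0]
  L1: frame=0x34 idx=27 entry=0x38007 [P=1 RW=1 US=1 PS=0]
  L2: frame=0x38 idx=18 entry=0x39007 [P=1 RW=1 US=1 PS=0]
  ⇒ phys 0x394FF  [3 reads]
#2 VA=0x4824054FC (r,kernel):
  L0: frame=0x2A idx=18 entry=0x3C007 [P=1 RW=1 US=1 PS=0]
  L1: frame=0x3C idx=18 entry=0x3F007 [P=1 RW=1 US=1 PS=0]
  L2: frame=0x3F idx=5 entry=0x42007 [P=1 RW=1 US=1 PS=0]
  ⇒ phys 0x424FC  [3 reads]

Entries read for #1: 3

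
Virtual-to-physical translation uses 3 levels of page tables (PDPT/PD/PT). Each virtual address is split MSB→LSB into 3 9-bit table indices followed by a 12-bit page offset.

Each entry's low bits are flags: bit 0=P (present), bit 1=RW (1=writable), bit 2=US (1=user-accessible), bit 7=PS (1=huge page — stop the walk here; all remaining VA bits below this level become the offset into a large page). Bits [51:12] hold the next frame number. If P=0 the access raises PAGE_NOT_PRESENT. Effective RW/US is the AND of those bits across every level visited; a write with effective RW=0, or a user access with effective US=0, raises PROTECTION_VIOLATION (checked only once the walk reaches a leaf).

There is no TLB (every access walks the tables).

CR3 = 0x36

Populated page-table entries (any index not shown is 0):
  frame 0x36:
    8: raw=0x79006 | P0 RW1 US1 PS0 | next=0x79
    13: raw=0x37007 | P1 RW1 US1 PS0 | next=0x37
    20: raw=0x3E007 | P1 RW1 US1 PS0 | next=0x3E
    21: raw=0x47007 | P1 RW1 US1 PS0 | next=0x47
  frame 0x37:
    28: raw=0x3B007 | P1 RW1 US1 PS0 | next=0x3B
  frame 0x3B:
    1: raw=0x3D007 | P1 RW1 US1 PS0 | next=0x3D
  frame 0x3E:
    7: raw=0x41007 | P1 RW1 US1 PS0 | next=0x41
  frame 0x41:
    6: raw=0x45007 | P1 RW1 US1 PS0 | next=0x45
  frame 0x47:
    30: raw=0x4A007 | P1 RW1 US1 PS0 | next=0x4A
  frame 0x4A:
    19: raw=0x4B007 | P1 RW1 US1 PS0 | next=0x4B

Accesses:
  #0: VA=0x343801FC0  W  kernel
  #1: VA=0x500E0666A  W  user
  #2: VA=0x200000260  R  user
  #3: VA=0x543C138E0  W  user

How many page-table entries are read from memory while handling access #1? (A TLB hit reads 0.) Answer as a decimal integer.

Per-access translation:
#0 VA=0x343801FC0 (w,kernel):
  L0 @0x36[13] → 0x37007  P=1,RW=1,US=1,PS=0
  L1 @0x37[28] → 0x3B007  P=1,RW=1,US=1,PS=0
  L2 @0x3B[1] → 0x3D007  P=1,RW=1,US=1,PS=0
  ✓ 0x3DFC0  — 3 lookups
#1 VA=0x500E0666A (w,user):
  L0 @0x36[20] → 0x3E007  P=1,RW=1,US=1,PS=0
  L1 @0x3E[7] → 0x41007  P=1,RW=1,US=1,PS=0
  L2 @0x41[6] → 0x45007  P=1,RW=1,US=1,PS=0
  ✓ 0x4566A  — 3 lookups
#2 VA=0x200000260 (r,user):
  L0 @0x36[8] → 0x79006  P=0,RW=1,US=1,PS=0
  ✗ PAGE_NOT_PRESENT  [1 reads]
#3 VA=0x543C138E0 (w,user):
  L0 @0x36[21] → 0x47007  P=1,RW=1,US=1,PS=0
  L1 @0x47[30] → 0x4A007  P=1,RW=1,US=1,PS=0
  L2 @0x4A[19] → 0x4B007  P=1,RW=1,US=1,PS=0
  ✓ 0x4B8E0  — 3 lookups

Entries read for #1: 3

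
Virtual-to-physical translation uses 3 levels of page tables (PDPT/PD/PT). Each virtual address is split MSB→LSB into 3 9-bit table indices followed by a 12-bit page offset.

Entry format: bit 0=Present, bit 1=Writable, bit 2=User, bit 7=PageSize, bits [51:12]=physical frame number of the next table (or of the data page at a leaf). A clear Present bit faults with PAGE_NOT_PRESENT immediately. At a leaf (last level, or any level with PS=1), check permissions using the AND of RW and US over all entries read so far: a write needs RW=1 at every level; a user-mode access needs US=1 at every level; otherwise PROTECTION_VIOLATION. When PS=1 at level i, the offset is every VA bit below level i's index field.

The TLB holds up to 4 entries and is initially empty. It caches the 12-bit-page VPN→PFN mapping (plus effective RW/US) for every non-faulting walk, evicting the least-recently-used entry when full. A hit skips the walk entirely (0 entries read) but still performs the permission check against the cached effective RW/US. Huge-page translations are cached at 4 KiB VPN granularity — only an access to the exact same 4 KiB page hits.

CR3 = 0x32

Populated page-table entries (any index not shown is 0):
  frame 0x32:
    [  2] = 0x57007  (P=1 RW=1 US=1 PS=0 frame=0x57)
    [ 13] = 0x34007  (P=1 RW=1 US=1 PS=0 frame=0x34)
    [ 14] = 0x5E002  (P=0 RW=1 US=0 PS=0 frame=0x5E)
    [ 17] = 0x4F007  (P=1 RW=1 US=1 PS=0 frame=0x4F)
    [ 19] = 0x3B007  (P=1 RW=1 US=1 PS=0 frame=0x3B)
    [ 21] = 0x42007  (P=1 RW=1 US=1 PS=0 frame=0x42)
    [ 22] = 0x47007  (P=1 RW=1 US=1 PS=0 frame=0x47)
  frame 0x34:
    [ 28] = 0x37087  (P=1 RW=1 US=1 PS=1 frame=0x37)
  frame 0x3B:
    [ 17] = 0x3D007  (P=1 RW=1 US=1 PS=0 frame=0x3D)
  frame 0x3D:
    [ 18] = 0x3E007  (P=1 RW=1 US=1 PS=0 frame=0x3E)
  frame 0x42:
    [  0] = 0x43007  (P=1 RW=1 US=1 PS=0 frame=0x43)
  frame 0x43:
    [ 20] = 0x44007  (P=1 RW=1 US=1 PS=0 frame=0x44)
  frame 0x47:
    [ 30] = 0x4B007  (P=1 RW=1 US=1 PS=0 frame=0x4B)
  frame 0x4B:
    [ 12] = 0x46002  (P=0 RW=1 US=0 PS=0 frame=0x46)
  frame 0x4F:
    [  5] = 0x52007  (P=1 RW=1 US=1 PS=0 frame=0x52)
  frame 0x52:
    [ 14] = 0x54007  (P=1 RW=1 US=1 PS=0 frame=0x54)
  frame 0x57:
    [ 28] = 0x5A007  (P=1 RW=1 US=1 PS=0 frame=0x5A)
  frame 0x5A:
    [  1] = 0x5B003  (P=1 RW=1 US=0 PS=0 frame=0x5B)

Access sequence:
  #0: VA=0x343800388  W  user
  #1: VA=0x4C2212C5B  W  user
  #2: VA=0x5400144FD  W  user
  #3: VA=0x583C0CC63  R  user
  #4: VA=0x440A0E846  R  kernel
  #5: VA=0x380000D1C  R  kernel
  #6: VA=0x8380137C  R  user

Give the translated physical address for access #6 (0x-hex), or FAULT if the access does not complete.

Trace:
#0 VA=0x343800388 (w,user):
  lvl0: tbl 0x32, slot 13 ⇒ 0x34007 (P1/RW1/US1/PS0)
  lvl1: tbl 0x34, slot 28 ⇒ 0x37087 (P1/RW1/US1/PS1)
  ✓ 0x37388 (huge @L1)  — 2 lookups
#1 VA=0x4C2212C5B (w,user):
  lvl0: tbl 0x32, slot 19 ⇒ 0x3B007 (P1/RW1/US1/PS0)
  lvl1: tbl 0x3B, slot 17 ⇒ 0x3D007 (P1/RW1/US1/PS0)
  lvl2: tbl 0x3D, slot 18 ⇒ 0x3E007 (P1/RW1/US1/PS0)
  ✓ 0x3EC5B  — 3 lookups
#2 VA=0x5400144FD (w,user):
  lvl0: tbl 0x32, slot 21 ⇒ 0x42007 (P1/RW1/US1/PS0)
  lvl1: tbl 0x42, slot 0 ⇒ 0x43007 (P1/RW1/US1/PS0)
  lvl2: tbl 0x43, slot 20 ⇒ 0x44007 (P1/RW1/US1/PS0)
  ✓ 0x444FD  — 3 lookups
#3 VA=0x583C0CC63 (r,user):
  lvl0: tbl 0x32, slot 22 ⇒ 0x47007 (P1/RW1/US1/PS0)
  lvl1: tbl 0x47, slot 30 ⇒ 0x4B007 (P1/RW1/US1/PS0)
  lvl2: tbl 0x4B, slot 12 ⇒ 0x46002 (P0/RW1/US0/PS0)
  → PAGE_NOT_PRESENT  (3 entries read)
#4 VA=0x440A0E846 (r,kernel):
  lvl0: tbl 0x32, slot 17 ⇒ 0x4F007 (P1/RW1/US1/PS0)
  lvl1: tbl 0x4F, slot 5 ⇒ 0x52007 (P1/RW1/US1/PS0)
  lvl2: tbl 0x52, slot 14 ⇒ 0x54007 (P1/RW1/US1/PS0)
  ✓ 0x54846  — 3 lookups
#5 VA=0x380000D1C (r,kernel):
  lvl0: tbl 0x32, slot 14 ⇒ 0x5E002 (P0/RW1/US0/PS0)
  → PAGE_NOT_PRESENT  (1 entries read)
#6 VA=0x8380137C (r,user):
  lvl0: tbl 0x32, slot 2 ⇒ 0x57007 (P1/RW1/US1/PS0)
  lvl1: tbl 0x57, slot 28 ⇒ 0x5A007 (P1/RW1/US1/PS0)
  lvl2: tbl 0x5A, slot 1 ⇒ 0x5B003 (P1/RW1/US0/PS0)
  → PROTECTION_VIOLATION  (3 entries read)

Access #6 PA: FAULT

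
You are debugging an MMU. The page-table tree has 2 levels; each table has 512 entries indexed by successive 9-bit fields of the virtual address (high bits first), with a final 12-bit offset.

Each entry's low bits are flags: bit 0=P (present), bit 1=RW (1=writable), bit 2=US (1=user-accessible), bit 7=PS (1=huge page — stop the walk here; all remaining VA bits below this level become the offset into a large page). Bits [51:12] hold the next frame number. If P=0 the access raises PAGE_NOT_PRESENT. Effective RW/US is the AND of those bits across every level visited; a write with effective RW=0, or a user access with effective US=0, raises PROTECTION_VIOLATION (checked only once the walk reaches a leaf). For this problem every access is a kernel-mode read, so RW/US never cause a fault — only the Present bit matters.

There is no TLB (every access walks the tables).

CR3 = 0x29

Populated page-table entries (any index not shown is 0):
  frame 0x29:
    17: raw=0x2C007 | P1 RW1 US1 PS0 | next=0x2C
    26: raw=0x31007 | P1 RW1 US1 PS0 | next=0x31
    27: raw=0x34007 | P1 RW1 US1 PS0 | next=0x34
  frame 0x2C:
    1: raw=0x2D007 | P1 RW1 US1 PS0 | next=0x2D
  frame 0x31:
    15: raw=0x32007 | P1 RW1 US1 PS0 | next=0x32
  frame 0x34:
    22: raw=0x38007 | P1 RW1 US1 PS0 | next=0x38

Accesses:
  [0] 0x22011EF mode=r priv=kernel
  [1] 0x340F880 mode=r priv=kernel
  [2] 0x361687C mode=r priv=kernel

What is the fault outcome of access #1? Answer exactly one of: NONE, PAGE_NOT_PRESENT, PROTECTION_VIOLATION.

Trace:
#0 VA=0x22011EF (r,kernel):
  lvl0: tbl 0x29, slot 17 ⇒ 0x2C007 (P1/RW1/US1/PS0)
  lvl1: tbl 0x2C, slot 1 ⇒ 0x2D007 (P1/RW1/US1/PS0)
  ⇒ phys 0x2D1EF  [2 reads]
#1 VA=0x340F880 (r,kernel):
  lvl0: tbl 0x29, slot 26 ⇒ 0x31007 (P1/RW1/US1/PS0)
  lvl1: tbl 0x31, slot 15 ⇒ 0x32007 (P1/RW1/US1/PS0)
  ⇒ phys 0x32880  [2 reads]
#2 VA=0x361687C (r,kernel):
  lvl0: tbl 0x29, slot 27 ⇒ 0x34007 (P1/RW1/US1/PS0)
  lvl1: tbl 0x34, slot 22 ⇒ 0x38007 (P1/RW1/US1/PS0)
  ⇒ phys 0x3887C  [2 reads]

Access #1 fault: NONE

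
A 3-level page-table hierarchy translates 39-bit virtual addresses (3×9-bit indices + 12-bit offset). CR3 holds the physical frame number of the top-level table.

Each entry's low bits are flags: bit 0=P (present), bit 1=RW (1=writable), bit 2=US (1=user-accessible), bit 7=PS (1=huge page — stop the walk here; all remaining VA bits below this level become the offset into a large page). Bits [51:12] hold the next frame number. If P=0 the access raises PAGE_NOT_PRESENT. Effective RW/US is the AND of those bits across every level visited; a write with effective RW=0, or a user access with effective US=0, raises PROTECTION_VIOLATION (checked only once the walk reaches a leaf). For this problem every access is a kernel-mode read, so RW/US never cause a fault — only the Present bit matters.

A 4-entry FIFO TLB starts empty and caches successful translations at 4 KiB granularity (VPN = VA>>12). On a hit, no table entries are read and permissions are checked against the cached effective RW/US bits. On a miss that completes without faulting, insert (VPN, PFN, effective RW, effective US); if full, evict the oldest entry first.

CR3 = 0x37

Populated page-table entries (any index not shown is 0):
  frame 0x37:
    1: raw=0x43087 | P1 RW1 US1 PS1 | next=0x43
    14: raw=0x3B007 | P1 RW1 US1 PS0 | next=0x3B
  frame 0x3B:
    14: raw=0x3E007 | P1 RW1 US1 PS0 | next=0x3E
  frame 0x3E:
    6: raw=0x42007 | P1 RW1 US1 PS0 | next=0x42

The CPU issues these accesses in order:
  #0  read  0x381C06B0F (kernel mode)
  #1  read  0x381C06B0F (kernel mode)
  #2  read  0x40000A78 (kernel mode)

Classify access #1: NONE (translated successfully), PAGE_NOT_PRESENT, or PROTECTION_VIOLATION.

Per-access translation:
#0 VA=0x381C06B0F (r,kernel):
  [0] read 0x37 idx=14: raw=0x3B007 flags P=1 W=1 U=1 S=0
  [1] read 0x3B idx=14: raw=0x3E007 flags P=1 W=1 U=1 S=0
  [2] read 0x3E idx=6: raw=0x42007 flags P=1 W=1 U=1 S=0
  ✓ 0x42B0F  — 3 lookups
#1 VA=0x381C06B0F (r,kernel):
  TLB hit vpn=0x381C06 → PA=0x42B0F
#2 VA=0x40000A78 (r,kernel):
  [0] read 0x37 idx=1: raw=0x43087 flags P=1 W=1 U=1 S=1
  ✓ 0x43A78 (huge @L0)  — 1 lookups

Access #1 fault: NONE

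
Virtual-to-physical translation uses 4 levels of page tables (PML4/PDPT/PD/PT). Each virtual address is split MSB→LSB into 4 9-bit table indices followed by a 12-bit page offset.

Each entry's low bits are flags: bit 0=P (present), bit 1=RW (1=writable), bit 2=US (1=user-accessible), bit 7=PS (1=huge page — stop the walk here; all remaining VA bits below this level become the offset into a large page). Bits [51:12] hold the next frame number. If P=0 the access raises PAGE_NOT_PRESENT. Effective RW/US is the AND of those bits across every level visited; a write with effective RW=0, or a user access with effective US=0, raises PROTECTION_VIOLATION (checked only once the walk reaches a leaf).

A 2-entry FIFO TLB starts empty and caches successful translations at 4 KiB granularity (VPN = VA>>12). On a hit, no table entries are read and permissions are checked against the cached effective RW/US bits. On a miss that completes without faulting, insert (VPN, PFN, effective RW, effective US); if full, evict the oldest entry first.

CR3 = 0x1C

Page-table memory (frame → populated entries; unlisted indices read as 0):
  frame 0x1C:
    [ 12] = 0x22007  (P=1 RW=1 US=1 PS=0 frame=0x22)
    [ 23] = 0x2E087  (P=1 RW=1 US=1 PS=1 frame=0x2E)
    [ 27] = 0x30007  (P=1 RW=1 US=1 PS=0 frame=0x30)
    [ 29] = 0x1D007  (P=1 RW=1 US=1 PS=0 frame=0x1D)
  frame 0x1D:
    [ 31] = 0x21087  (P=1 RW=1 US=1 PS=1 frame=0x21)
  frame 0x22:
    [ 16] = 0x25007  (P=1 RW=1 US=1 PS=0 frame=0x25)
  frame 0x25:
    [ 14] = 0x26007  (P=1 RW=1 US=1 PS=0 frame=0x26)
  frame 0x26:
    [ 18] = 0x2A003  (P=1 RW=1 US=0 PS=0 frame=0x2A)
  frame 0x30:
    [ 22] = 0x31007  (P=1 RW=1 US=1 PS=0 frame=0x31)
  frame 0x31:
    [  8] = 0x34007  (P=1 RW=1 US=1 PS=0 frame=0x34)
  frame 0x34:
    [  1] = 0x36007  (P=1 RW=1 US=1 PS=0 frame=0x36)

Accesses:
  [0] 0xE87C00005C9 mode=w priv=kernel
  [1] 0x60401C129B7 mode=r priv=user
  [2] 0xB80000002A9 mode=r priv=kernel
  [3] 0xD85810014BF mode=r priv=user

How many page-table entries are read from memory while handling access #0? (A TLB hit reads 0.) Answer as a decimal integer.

Walk each access:
#0 VA=0xE87C00005C9 (w,kernel):
  L0 @0x1C[29] → 0x1D007  P=1,RW=1,US=1,PS=0
  L1 @0x1D[31] → 0x21087  P=1,RW=1,US=1,PS=1
  ⇒ phys 0x215C9 (huge @L1)  [2 reads]
#1 VA=0x60401C129B7 (r,user):
  L0 @0x1C[12] → 0x22007  P=1,RW=1,US=1,PS=0
  L1 @0x22[16] → 0x25007  P=1,RW=1,US=1,PS=0
  L2 @0x25[14] → 0x26007  P=1,RW=1,US=1,PS=0
  L3 @0x26[18] → 0x2A003  P=1,RW=1,US=0,PS=0
  → PROTECTION_VIOLATION  (4 entries read)
#2 VA=0xB80000002A9 (r,kernel):
  L0 @0x1C[23] → 0x2E087  P=1,RW=1,US=1,PS=1
  ⇒ phys 0x2E2A9 (huge @L0)  [1 reads]
#3 VA=0xD85810014BF (r,user):
  L0 @0x1C[27] → 0x30007  P=1,RW=1,US=1,PS=0
  L1 @0x30[22] → 0x31007  P=1,RW=1,US=1,PS=0
  L2 @0x31[8] → 0x34007  P=1,RW=1,US=1,PS=0
  L3 @0x34[1] → 0x36007  P=1,RW=1,US=1,PS=0
  ⇒ phys 0x364BF  [4 reads]

Entries read for #0: 2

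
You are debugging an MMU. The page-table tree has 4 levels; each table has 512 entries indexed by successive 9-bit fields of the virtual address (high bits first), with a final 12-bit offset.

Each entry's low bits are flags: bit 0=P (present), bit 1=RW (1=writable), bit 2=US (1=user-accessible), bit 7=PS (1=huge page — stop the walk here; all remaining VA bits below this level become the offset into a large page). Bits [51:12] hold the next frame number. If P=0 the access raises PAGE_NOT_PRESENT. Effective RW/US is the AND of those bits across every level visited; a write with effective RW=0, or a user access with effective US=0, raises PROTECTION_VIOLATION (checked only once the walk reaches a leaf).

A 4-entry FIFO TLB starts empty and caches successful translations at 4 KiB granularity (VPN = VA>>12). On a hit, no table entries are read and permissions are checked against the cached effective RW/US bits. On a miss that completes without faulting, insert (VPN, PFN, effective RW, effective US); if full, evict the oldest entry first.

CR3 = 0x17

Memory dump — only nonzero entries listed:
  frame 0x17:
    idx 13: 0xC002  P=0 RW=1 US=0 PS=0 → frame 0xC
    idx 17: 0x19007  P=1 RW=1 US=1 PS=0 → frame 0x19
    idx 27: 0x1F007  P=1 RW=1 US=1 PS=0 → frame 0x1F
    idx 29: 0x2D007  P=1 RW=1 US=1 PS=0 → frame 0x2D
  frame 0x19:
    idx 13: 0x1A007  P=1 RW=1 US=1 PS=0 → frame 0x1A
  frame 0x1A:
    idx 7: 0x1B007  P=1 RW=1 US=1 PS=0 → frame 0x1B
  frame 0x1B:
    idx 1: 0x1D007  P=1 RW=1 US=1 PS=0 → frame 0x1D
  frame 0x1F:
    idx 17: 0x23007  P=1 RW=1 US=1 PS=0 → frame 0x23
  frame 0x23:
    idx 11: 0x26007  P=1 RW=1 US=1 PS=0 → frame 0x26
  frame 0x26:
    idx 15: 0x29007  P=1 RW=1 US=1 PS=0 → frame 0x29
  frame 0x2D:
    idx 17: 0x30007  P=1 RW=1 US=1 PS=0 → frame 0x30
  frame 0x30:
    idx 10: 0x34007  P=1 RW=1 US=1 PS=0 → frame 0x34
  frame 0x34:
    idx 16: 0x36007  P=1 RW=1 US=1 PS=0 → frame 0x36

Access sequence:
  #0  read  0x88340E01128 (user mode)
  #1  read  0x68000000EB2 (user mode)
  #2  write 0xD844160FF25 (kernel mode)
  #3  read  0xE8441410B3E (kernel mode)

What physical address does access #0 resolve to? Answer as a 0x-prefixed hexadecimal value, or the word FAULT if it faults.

Trace:
#0 VA=0x88340E01128 (r,user):
  lvl0: tbl 0x17, slot 17 ⇒ 0x19007 (P1/RW1/US1/PS0)
  lvl1: tbl 0x19, slot 13 ⇒ 0x1A007 (P1/RW1/US1/PS0)
  lvl2: tbl 0x1A, slot 7 ⇒ 0x1B007 (P1/RW1/US1/PS0)
  lvl3: tbl 0x1B, slot 1 ⇒ 0x1D007 (P1/RW1/US1/PS0)
  ✓ 0x1D128  — 4 lookups
#1 VA=0x68000000EB2 (r,user):
  lvl0: tbl 0x17, slot 13 ⇒ 0xC002 (P0/RW1/US0/PS0)
  ⇒ fault: PAGE_NOT_PRESENT  — 1 lookups
#2 VA=0xD844160FF25 (w,kernel):
  lvl0: tbl 0x17, slot 27 ⇒ 0x1F007 (P1/RW1/US1/PS0)
  lvl1: tbl 0x1F, slot 17 ⇒ 0x23007 (P1/RW1/US1/PS0)
  lvl2: tbl 0x23, slot 11 ⇒ 0x26007 (P1/RW1/US1/PS0)
  lvl3: tbl 0x26, slot 15 ⇒ 0x29007 (P1/RW1/US1/PS0)
  ✓ 0x29F25  — 4 lookups
#3 VA=0xE8441410B3E (r,kernel):
  lvl0: tbl 0x17, slot 29 ⇒ 0x2D007 (P1/RW1/US1/PS0)
  lvl1: tbl 0x2D, slot 17 ⇒ 0x30007 (P1/RW1/US1/PS0)
  lvl2: tbl 0x30, slot 10 ⇒ 0x34007 (P1/RW1/US1/PS0)
  lvl3: tbl 0x34, slot 16 ⇒ 0x36007 (P1/RW1/US1/PS0)
  ✓ 0x36B3E  — 4 lookups

Access #0 PA: 0x1D128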